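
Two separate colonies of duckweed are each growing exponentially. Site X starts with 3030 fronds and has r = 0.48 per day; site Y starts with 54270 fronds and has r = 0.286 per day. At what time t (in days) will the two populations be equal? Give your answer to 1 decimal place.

14.9 days

Set 3030·e^(0.48t) = 54270·e^(0.286t).
e^((0.48 − 0.286)t) = 54270/3030 → e^(0.194·t) = 17.911.
0.194·t = ln(17.911) = 2.8854, so t = 2.8854/0.194 = 14.873.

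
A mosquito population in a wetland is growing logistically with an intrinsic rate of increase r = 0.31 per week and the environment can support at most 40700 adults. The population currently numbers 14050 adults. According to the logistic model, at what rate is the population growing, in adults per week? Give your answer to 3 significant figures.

2850 adults per week

dN/dt = rN(1 − N/K) = 0.31 × 14050 × (1 − 14050/40700).
1 − 14050/40700 = 0.65479; dN/dt = 0.31 × 14050 × 0.65479 = 2851.9.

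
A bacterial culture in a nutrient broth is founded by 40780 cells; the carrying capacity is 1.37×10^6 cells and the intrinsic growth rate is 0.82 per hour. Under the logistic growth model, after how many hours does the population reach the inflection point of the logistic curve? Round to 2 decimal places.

Logistic growth is fastest at N = K/2 = 685000.
A = (K − N₀)/N₀ = 32.595. Set K/(1 + A·e^(−rt)) = K/2 → A·e^(−rt) = 1.
e^(−0.82t) = 1/32.595 = 0.0306796, so t = ln(32.595)/0.82 = 3.4842/0.82 = 4.249.

4.25 hours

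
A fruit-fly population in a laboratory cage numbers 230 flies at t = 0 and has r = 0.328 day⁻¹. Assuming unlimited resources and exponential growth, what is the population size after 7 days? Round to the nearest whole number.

N(t) = N₀·e^(rt) = 230 × e^(0.328×7) = 230 × e^2.296.
e^2.296 ≈ 9.9344, so N ≈ 230 × 9.9344 = 2284.9.

2285 flies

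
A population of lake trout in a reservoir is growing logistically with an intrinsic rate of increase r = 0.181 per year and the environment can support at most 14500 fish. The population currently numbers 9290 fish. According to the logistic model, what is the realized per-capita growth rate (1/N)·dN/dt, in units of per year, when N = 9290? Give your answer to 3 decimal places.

0.065 per year

(1/N)·dN/dt = r(1 − N/K) = 0.181 × (1 − 9290/14500).
= 0.181 × 0.35931 = 0.065035.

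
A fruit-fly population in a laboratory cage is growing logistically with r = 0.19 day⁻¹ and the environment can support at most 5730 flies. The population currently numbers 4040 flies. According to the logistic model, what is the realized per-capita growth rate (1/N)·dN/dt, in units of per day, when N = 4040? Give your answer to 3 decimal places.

0.056 per day

(1/N)·dN/dt = r(1 − N/K) = 0.19 × (1 − 4040/5730).
= 0.19 × 0.29494 = 0.056038.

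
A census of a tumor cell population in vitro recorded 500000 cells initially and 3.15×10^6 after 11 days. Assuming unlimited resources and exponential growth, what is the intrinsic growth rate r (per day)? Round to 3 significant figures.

From N(t) = N₀·e^(rt): e^(r·11) = 3.15×10^6/500000 = 6.3.
r·11 = ln(6.3) = 1.8405, so r = 1.8405/11 = 0.16732.

0.167 per day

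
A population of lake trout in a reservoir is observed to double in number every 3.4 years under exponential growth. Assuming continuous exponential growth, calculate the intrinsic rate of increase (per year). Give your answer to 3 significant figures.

0.204 per year

r = ln(2)/t_d = 0.6931/3.4 = 0.20387.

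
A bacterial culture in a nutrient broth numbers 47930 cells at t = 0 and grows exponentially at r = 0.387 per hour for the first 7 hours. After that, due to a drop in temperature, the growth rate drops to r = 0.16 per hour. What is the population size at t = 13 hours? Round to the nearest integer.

1879463 cells

Phase 1: N(7) = 47930·e^(0.387×7) = 47930·e^2.709 = 719633.
Phase 2 runs for 13 − 7 = 6 hours at r = 0.16.
N(13) = 719633·e^(0.16×6) = 719633·e^0.96 = 1.879463×10^6.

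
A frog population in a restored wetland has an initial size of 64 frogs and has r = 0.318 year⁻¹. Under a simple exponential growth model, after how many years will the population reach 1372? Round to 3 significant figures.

9.64 years

Set N₀·e^(rt) = 1372: e^(0.318·t) = 1372/64 = 21.438.
0.318·t = ln(21.438) = 3.0651, so t = 3.0651/0.318 = 9.6388.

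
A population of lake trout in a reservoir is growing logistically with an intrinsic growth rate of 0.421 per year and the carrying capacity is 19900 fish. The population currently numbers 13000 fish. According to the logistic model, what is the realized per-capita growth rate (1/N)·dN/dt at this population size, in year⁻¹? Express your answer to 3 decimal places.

(1/N)·dN/dt = r(1 − N/K) = 0.421 × (1 − 13000/19900).
= 0.421 × 0.34673 = 0.14597.

0.146 per year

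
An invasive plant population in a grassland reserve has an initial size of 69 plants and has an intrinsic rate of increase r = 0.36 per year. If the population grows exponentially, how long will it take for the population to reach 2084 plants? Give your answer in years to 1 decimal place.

9.5 years

Set N₀·e^(rt) = 2084: e^(0.36·t) = 2084/69 = 30.203.
0.36·t = ln(30.203) = 3.4079, so t = 3.4079/0.36 = 9.4665.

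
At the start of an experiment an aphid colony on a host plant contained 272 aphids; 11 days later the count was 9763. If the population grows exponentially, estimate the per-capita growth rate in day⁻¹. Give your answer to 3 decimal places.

0.326 per day

From N(t) = N₀·e^(rt): e^(r·11) = 9763/272 = 35.893.
r·11 = ln(35.893) = 3.5806, so r = 3.5806/11 = 0.3255.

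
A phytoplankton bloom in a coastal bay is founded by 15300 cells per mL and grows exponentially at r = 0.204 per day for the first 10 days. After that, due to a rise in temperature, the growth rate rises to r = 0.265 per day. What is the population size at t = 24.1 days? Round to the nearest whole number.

4936209 cells per mL

Phase 1: N(10) = 15300·e^(0.204×10) = 15300·e^2.04 = 117666.
Phase 2 runs for 24.1 − 10 = 14.1 days at r = 0.265.
N(24.1) = 117666·e^(0.265×14.1) = 117666·e^3.737 = 4.936209×10^6.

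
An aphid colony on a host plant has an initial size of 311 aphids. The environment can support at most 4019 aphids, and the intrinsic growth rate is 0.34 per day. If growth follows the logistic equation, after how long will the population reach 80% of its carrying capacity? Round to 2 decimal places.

A = (K − N₀)/N₀ = (4019 − 311)/311 = 11.923.
Solve 4019/(1 + 11.923·e^(−0.34t)) = 3215.2: 1 + 11.923·e^(−0.34t) = 1.25, so e^(−0.34t) = 0.0209682.
−0.34·t = ln(0.0209682) = -3.8647, so t = 3.8647/0.34 = 11.367.

11.37 days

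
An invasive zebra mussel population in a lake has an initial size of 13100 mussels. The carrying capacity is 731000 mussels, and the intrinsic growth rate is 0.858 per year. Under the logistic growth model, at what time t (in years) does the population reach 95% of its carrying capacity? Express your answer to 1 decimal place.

8.1 years

A = (K − N₀)/N₀ = (731000 − 13100)/13100 = 54.802.
Solve 731000/(1 + 54.802·e^(−0.858t)) = 694450: 1 + 54.802·e^(−0.858t) = 1.0526, so e^(−0.858t) = 0.000960404.
−0.858·t = ln(0.000960404) = -6.9482, so t = 6.9482/0.858 = 8.0981.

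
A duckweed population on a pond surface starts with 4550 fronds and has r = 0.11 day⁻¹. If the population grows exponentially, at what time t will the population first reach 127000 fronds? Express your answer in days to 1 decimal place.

30.3 days

Set N₀·e^(rt) = 127000: e^(0.11·t) = 127000/4550 = 27.912.
0.11·t = ln(27.912) = 3.3291, so t = 3.3291/0.11 = 30.264.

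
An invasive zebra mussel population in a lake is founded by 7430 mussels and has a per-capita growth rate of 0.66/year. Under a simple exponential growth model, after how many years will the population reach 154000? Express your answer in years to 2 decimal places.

4.59 years

Set N₀·e^(rt) = 154000: e^(0.66·t) = 154000/7430 = 20.727.
0.66·t = ln(20.727) = 3.0314, so t = 3.0314/0.66 = 4.5931.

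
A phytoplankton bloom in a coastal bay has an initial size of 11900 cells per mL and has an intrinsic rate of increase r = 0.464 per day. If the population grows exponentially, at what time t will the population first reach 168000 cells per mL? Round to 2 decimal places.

5.71 days

Set N₀·e^(rt) = 168000: e^(0.464·t) = 168000/11900 = 14.118.
0.464·t = ln(14.118) = 2.6474, so t = 2.6474/0.464 = 5.7057.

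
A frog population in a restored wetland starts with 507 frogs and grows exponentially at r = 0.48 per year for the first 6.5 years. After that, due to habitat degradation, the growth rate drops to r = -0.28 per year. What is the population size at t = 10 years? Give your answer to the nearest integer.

Phase 1: N(6.5) = 507·e^(0.48×6.5) = 507·e^3.12 = 11481.7.
Phase 2 runs for 10 − 6.5 = 3.5 years at r = -0.28.
N(10) = 11481.7·e^(-0.28×3.5) = 11481.7·e^-0.98 = 4309.21.

4309 frogs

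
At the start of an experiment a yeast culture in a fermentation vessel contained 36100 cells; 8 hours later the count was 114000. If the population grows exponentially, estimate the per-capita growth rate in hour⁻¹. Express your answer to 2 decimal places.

From N(t) = N₀·e^(rt): e^(r·8) = 114000/36100 = 3.1579.
r·8 = ln(3.1579) = 1.1499, so r = 1.1499/8 = 0.14374.

0.14 per hour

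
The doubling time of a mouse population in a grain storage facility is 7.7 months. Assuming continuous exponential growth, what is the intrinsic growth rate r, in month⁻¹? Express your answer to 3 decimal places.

0.090 per month

r = ln(2)/t_d = 0.6931/7.7 = 0.090019.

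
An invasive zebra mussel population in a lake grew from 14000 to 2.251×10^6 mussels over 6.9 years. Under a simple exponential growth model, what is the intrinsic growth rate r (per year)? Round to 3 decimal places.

0.736 per year

From N(t) = N₀·e^(rt): e^(r·6.9) = 2.251×10^6/14000 = 160.79.
r·6.9 = ln(160.79) = 5.0801, so r = 5.0801/6.9 = 0.73624.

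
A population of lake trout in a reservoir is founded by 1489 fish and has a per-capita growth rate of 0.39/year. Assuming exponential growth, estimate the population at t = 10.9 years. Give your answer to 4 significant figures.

N(t) = N₀·e^(rt) = 1489 × e^(0.39×10.9) = 1489 × e^4.251.
e^4.251 ≈ 70.176, so N ≈ 1489 × 70.176 = 104491.

104500 fish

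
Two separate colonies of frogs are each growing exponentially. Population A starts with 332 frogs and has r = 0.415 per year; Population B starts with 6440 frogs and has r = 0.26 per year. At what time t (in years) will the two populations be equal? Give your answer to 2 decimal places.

19.13 years

Set 332·e^(0.415t) = 6440·e^(0.26t).
e^((0.415 − 0.26)t) = 6440/332 → e^(0.155·t) = 19.398.
0.155·t = ln(19.398) = 2.9651, so t = 2.9651/0.155 = 19.13.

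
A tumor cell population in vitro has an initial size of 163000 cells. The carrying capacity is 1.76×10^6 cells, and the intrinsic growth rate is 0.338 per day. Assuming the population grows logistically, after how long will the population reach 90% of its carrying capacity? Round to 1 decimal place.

13.3 days

A = (K − N₀)/N₀ = (1.76×10^6 − 163000)/163000 = 9.7975.
Solve 1.76×10^6/(1 + 9.7975·e^(−0.338t)) = 1.584×10^6: 1 + 9.7975·e^(−0.338t) = 1.1111, so e^(−0.338t) = 0.0113407.
−0.338·t = ln(0.0113407) = -4.4794, so t = 4.4794/0.338 = 13.253.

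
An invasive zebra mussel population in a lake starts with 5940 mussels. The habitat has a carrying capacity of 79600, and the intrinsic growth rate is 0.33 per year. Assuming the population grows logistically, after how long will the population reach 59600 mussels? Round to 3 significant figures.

A = (K − N₀)/N₀ = (79600 − 5940)/5940 = 12.401.
Solve 79600/(1 + 12.401·e^(−0.33t)) = 59600: 1 + 12.401·e^(−0.33t) = 1.3356, so e^(−0.33t) = 0.0270607.
−0.33·t = ln(0.0270607) = -3.6097, so t = 3.6097/0.33 = 10.938.

10.9 years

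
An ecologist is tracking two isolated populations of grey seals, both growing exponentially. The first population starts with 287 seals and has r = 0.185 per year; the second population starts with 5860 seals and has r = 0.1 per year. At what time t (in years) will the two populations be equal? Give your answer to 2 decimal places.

35.49 years

Set 287·e^(0.185t) = 5860·e^(0.1t).
e^((0.185 − 0.1)t) = 5860/287 → e^(0.085·t) = 20.418.
0.085·t = ln(20.418) = 3.0164, so t = 3.0164/0.085 = 35.487.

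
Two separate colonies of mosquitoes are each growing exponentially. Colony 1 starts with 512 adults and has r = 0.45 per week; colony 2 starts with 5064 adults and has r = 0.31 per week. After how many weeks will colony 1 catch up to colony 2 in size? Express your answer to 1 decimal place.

16.4 weeks

Set 512·e^(0.45t) = 5064·e^(0.31t).
e^((0.45 − 0.31)t) = 5064/512 → e^(0.14·t) = 9.8906.
0.14·t = ln(9.8906) = 2.2916, so t = 2.2916/0.14 = 16.368.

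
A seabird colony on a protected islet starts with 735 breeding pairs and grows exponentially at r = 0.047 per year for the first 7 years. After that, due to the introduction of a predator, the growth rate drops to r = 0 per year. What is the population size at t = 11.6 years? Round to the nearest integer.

Phase 1: N(7) = 735·e^(0.047×7) = 735·e^0.329 = 1021.34.
Phase 2 runs for 11.6 − 7 = 4.6 years at r = 0.
N(11.6) = 1021.34·e^(0×4.6) = 1021.34·e^0 = 1021.34.

1021 breeding pairs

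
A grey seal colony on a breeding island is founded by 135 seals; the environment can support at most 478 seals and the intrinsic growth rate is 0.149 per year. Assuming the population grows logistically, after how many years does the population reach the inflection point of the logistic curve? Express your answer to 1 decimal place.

6.3 years

Logistic growth is fastest at N = K/2 = 239.
A = (K − N₀)/N₀ = 2.5407. Set K/(1 + A·e^(−rt)) = K/2 → A·e^(−rt) = 1.
e^(−0.149t) = 1/2.5407 = 0.393586, so t = ln(2.5407)/0.149 = 0.93246/0.149 = 6.2581.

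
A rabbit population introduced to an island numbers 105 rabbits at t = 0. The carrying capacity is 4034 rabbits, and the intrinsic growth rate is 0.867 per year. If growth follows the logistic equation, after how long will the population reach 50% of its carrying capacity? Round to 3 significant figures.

A = (K − N₀)/N₀ = (4034 − 105)/105 = 37.419.
Solve 4034/(1 + 37.419·e^(−0.867t)) = 2017: 1 + 37.419·e^(−0.867t) = 2, so e^(−0.867t) = 0.0267244.
−0.867·t = ln(0.0267244) = -3.6222, so t = 3.6222/0.867 = 4.1778.

4.18 years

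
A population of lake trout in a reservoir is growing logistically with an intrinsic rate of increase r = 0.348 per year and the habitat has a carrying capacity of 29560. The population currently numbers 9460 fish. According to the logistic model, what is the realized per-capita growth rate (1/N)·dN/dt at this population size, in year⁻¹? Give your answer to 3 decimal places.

0.237 per year

(1/N)·dN/dt = r(1 − N/K) = 0.348 × (1 − 9460/29560).
= 0.348 × 0.67997 = 0.23663.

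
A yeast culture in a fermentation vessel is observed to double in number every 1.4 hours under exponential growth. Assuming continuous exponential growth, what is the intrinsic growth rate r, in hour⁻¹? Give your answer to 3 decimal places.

0.495 per hour

r = ln(2)/t_d = 0.6931/1.4 = 0.49511.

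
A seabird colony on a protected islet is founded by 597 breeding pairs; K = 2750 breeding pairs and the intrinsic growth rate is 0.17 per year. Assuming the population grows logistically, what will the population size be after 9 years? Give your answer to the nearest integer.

A = (K − N₀)/N₀ = (2750 − 597)/597 = 3.6064.
N(t) = K/(1 + A·e^(−rt)) = 2750/(1 + 3.6064×e^(−0.17×9)).
e^(−1.53) = 0.21654; denominator = 1 + 3.6064×0.21654 = 1.7809.
N = 2750/1.7809 = 1544.16.

1544 breeding pairs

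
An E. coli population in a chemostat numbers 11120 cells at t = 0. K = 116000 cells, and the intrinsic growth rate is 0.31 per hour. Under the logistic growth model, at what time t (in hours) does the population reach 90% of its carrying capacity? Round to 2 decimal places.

A = (K − N₀)/N₀ = (116000 − 11120)/11120 = 9.4317.
Solve 116000/(1 + 9.4317·e^(−0.31t)) = 104400: 1 + 9.4317·e^(−0.31t) = 1.1111, so e^(−0.31t) = 0.0117807.
−0.31·t = ln(0.0117807) = -4.4413, so t = 4.4413/0.31 = 14.327.

14.33 hours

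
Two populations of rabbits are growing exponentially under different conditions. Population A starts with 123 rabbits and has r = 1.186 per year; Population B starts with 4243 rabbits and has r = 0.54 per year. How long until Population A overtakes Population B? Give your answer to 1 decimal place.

Set 123·e^(1.186t) = 4243·e^(0.54t).
e^((1.186 − 0.54)t) = 4243/123 → e^(0.646·t) = 34.496.
0.646·t = ln(34.496) = 3.5408, so t = 3.5408/0.646 = 5.4812.

5.5 years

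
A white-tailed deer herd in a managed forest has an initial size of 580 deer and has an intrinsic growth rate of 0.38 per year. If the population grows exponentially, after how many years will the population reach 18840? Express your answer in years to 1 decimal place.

Set N₀·e^(rt) = 18840: e^(0.38·t) = 18840/580 = 32.483.
0.38·t = ln(32.483) = 3.4807, so t = 3.4807/0.38 = 9.1598.

9.2 years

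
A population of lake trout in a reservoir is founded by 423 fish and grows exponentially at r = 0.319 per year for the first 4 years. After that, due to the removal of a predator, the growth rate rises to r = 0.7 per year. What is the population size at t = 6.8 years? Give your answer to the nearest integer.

Phase 1: N(4) = 423·e^(0.319×4) = 423·e^1.276 = 1515.31.
Phase 2 runs for 6.8 − 4 = 2.8 years at r = 0.7.
N(6.8) = 1515.31·e^(0.7×2.8) = 1515.31·e^1.96 = 10757.6.

10758 fish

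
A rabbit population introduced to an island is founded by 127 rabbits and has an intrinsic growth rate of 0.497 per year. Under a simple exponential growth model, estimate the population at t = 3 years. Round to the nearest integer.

N(t) = N₀·e^(rt) = 127 × e^(0.497×3) = 127 × e^1.491.
e^1.491 ≈ 4.4415, so N ≈ 127 × 4.4415 = 564.075.

564 rabbits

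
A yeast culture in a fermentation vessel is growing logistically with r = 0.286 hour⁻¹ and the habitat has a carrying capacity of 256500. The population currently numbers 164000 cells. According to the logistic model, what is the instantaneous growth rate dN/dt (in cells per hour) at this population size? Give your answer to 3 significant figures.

16900 cells per hour

dN/dt = rN(1 − N/K) = 0.286 × 164000 × (1 − 164000/256500).
1 − 164000/256500 = 0.36062; dN/dt = 0.286 × 164000 × 0.36062 = 16915.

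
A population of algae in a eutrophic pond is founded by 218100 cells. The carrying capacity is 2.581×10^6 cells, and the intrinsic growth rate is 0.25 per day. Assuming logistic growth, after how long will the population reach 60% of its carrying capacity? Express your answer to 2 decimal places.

A = (K − N₀)/N₀ = (2.581×10^6 − 218100)/218100 = 10.834.
Solve 2.581×10^6/(1 + 10.834·e^(−0.25t)) = 1.5486×10^6: 1 + 10.834·e^(−0.25t) = 1.6667, so e^(−0.25t) = 0.0615346.
−0.25·t = ln(0.0615346) = -2.7882, so t = 2.7882/0.25 = 11.153.

11.15 days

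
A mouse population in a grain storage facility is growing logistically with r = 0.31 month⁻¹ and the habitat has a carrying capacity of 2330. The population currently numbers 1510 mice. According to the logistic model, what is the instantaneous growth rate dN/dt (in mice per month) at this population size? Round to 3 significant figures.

165 mice per month

dN/dt = rN(1 − N/K) = 0.31 × 1510 × (1 − 1510/2330).
1 − 1510/2330 = 0.35193; dN/dt = 0.31 × 1510 × 0.35193 = 164.74.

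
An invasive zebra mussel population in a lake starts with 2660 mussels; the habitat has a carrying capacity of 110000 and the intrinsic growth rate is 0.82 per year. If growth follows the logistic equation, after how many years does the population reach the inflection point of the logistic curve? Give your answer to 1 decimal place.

4.5 years

Logistic growth is fastest at N = K/2 = 55000.
A = (K − N₀)/N₀ = 40.353. Set K/(1 + A·e^(−rt)) = K/2 → A·e^(−rt) = 1.
e^(−0.82t) = 1/40.353 = 0.0247811, so t = ln(40.353)/0.82 = 3.6977/0.82 = 4.5094.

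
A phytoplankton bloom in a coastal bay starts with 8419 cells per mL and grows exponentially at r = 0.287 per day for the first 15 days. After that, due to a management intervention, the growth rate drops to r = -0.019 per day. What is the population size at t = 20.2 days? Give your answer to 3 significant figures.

Phase 1: N(15) = 8419·e^(0.287×15) = 8419·e^4.305 = 623589.
Phase 2 runs for 20.2 − 15 = 5.2 days at r = -0.019.
N(20.2) = 623589·e^(-0.019×5.2) = 623589·e^-0.0988 = 564924.

565000 cells per mL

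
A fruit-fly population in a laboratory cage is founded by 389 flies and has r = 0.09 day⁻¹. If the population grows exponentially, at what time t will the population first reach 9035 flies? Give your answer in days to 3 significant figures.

Set N₀·e^(rt) = 9035: e^(0.09·t) = 9035/389 = 23.226.
0.09·t = ln(23.226) = 3.1453, so t = 3.1453/0.09 = 34.948.

34.9 days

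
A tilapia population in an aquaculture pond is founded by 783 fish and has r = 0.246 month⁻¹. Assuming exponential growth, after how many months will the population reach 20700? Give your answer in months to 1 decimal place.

Set N₀·e^(rt) = 20700: e^(0.246·t) = 20700/783 = 26.437.
0.246·t = ln(26.437) = 3.2748, so t = 3.2748/0.246 = 13.312.

13.3 months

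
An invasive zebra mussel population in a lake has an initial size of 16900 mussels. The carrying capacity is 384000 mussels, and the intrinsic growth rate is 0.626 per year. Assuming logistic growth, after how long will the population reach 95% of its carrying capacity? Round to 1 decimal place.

A = (K − N₀)/N₀ = (384000 − 16900)/16900 = 21.722.
Solve 384000/(1 + 21.722·e^(−0.626t)) = 364800: 1 + 21.722·e^(−0.626t) = 1.0526, so e^(−0.626t) = 0.00242297.
−0.626·t = ln(0.00242297) = -6.0228, so t = 6.0228/0.626 = 9.621.

9.6 years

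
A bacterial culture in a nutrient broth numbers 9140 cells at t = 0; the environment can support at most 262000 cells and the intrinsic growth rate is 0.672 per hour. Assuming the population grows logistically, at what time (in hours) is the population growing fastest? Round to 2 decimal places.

4.94 hours

Logistic growth is fastest at N = K/2 = 131000.
A = (K − N₀)/N₀ = 27.665. Set K/(1 + A·e^(−rt)) = K/2 → A·e^(−rt) = 1.
e^(−0.672t) = 1/27.665 = 0.0361465, so t = ln(27.665)/0.672 = 3.3202/0.672 = 4.9407.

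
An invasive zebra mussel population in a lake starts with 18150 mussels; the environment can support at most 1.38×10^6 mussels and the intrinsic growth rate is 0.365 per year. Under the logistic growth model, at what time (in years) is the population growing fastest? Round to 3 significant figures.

11.8 years

Logistic growth is fastest at N = K/2 = 690000.
A = (K − N₀)/N₀ = 75.033. Set K/(1 + A·e^(−rt)) = K/2 → A·e^(−rt) = 1.
e^(−0.365t) = 1/75.033 = 0.0133275, so t = ln(75.033)/0.365 = 4.3179/0.365 = 11.83.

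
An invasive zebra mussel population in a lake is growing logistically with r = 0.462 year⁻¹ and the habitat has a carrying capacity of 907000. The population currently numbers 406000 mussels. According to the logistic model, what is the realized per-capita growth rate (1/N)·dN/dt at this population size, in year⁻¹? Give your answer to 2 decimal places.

(1/N)·dN/dt = r(1 − N/K) = 0.462 × (1 − 406000/907000).
= 0.462 × 0.55237 = 0.2552.

0.26 per year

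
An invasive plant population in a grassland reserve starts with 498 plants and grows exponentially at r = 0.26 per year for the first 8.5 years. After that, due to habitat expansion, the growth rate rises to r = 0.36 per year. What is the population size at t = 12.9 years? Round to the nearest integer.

22128 plants

Phase 1: N(8.5) = 498·e^(0.26×8.5) = 498·e^2.21 = 4539.63.
Phase 2 runs for 12.9 − 8.5 = 4.4 years at r = 0.36.
N(12.9) = 4539.63·e^(0.36×4.4) = 4539.63·e^1.584 = 22128.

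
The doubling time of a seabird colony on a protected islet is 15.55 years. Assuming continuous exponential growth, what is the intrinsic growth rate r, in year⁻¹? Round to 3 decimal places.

r = ln(2)/t_d = 0.6931/15.55 = 0.044575.

0.045 per year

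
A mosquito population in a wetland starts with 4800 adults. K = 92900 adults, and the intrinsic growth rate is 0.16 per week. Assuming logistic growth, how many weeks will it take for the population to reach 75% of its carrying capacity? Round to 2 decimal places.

A = (K − N₀)/N₀ = (92900 − 4800)/4800 = 18.354.
Solve 92900/(1 + 18.354·e^(−0.16t)) = 69675: 1 + 18.354·e^(−0.16t) = 1.3333, so e^(−0.16t) = 0.0181612.
−0.16·t = ln(0.0181612) = -4.0085, so t = 4.0085/0.16 = 25.053.

25.05 weeks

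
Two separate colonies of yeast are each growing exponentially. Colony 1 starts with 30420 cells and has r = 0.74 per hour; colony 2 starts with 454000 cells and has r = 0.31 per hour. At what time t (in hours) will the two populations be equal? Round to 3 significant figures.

Set 30420·e^(0.74t) = 454000·e^(0.31t).
e^((0.74 − 0.31)t) = 454000/30420 → e^(0.43·t) = 14.924.
0.43·t = ln(14.924) = 2.703, so t = 2.703/0.43 = 6.286.

6.29 hours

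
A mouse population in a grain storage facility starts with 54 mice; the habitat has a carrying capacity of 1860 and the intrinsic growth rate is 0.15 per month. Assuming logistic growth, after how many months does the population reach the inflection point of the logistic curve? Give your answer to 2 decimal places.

Logistic growth is fastest at N = K/2 = 930.
A = (K − N₀)/N₀ = 33.444. Set K/(1 + A·e^(−rt)) = K/2 → A·e^(−rt) = 1.
e^(−0.15t) = 1/33.444 = 0.0299003, so t = ln(33.444)/0.15 = 3.5099/0.15 = 23.399.

23.40 months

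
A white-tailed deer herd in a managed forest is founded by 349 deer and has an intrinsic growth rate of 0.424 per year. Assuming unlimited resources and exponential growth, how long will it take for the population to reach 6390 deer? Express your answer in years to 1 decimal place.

Set N₀·e^(rt) = 6390: e^(0.424·t) = 6390/349 = 18.309.
0.424·t = ln(18.309) = 2.9074, so t = 2.9074/0.424 = 6.8571.

6.9 years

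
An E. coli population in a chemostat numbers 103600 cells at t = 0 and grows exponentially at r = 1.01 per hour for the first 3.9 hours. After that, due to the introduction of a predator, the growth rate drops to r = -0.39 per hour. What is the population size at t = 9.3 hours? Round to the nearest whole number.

647771 cells

Phase 1: N(3.9) = 103600·e^(1.01×3.9) = 103600·e^3.939 = 5.321643×10^6.
Phase 2 runs for 9.3 − 3.9 = 5.4 hours at r = -0.39.
N(9.3) = 5.321643×10^6·e^(-0.39×5.4) = 5.321643×10^6·e^-2.106 = 647771.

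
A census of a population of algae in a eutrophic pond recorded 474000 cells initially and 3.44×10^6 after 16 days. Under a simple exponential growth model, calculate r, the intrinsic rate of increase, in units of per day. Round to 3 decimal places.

From N(t) = N₀·e^(rt): e^(r·16) = 3.44×10^6/474000 = 7.2574.
r·16 = ln(7.2574) = 1.982, so r = 1.982/16 = 0.12388.

0.124 per day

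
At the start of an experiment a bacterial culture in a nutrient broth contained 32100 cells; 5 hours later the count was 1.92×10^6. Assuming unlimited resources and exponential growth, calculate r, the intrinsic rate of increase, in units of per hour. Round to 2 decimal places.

0.82 per hour

From N(t) = N₀·e^(rt): e^(r·5) = 1.92×10^6/32100 = 59.813.
r·5 = ln(59.813) = 4.0912, so r = 4.0912/5 = 0.81824.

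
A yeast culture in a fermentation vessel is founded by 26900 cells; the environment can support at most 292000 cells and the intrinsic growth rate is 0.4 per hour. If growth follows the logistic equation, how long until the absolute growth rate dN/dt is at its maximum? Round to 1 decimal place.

5.7 hours

Logistic growth is fastest at N = K/2 = 146000.
A = (K − N₀)/N₀ = 9.855. Set K/(1 + A·e^(−rt)) = K/2 → A·e^(−rt) = 1.
e^(−0.4t) = 1/9.855 = 0.101471, so t = ln(9.855)/0.4 = 2.288/0.4 = 5.72.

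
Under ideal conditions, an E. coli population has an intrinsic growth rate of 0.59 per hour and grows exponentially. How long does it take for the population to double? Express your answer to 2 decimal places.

1.17 hours

Doubling time t_d = ln(2)/r = 0.6931/0.59 = 1.1748.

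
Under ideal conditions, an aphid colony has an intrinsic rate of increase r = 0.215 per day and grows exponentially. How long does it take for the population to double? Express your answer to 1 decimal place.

3.2 days

Doubling time t_d = ln(2)/r = 0.6931/0.215 = 3.2239.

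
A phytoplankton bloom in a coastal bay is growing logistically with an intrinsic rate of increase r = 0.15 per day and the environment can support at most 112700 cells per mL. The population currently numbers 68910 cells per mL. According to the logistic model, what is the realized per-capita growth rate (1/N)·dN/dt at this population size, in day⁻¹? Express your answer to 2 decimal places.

0.06 per day

(1/N)·dN/dt = r(1 − N/K) = 0.15 × (1 − 68910/112700).
= 0.15 × 0.38855 = 0.058283.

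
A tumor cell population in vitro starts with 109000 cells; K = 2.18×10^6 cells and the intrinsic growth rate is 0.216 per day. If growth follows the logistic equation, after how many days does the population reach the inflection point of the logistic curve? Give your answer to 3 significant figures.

13.6 days

Logistic growth is fastest at N = K/2 = 1.09×10^6.
A = (K − N₀)/N₀ = 19. Set K/(1 + A·e^(−rt)) = K/2 → A·e^(−rt) = 1.
e^(−0.216t) = 1/19 = 0.0526316, so t = ln(19)/0.216 = 2.9444/0.216 = 13.632.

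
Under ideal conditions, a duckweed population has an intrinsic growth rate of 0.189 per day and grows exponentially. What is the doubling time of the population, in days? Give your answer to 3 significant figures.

Doubling time t_d = ln(2)/r = 0.6931/0.189 = 3.6674.

3.67 days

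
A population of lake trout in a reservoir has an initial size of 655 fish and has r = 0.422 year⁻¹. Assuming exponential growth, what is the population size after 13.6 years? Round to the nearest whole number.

N(t) = N₀·e^(rt) = 655 × e^(0.422×13.6) = 655 × e^5.739.
e^5.739 ≈ 310.82, so N ≈ 655 × 310.82 = 203584.

203584 fish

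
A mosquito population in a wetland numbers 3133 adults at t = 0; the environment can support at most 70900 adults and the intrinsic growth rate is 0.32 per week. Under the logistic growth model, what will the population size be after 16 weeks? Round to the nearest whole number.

A = (K − N₀)/N₀ = (70900 − 3133)/3133 = 21.63.
N(t) = K/(1 + A·e^(−rt)) = 70900/(1 + 21.63×e^(−0.32×16)).
e^(−5.12) = 0.005976; denominator = 1 + 21.63×0.005976 = 1.1293.
N = 70900/1.1293 = 62784.4.

62784 adults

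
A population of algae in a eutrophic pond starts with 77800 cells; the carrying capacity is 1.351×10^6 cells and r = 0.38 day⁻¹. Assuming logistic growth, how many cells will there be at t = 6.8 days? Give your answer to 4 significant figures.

A = (K − N₀)/N₀ = (1.351×10^6 − 77800)/77800 = 16.365.
N(t) = K/(1 + A·e^(−rt)) = 1.351×10^6/(1 + 16.365×e^(−0.38×6.8)).
e^(−2.584) = 0.075472; denominator = 1 + 16.365×0.075472 = 2.2351.
N = 1.351×10^6/2.2351 = 604449.

604400 cells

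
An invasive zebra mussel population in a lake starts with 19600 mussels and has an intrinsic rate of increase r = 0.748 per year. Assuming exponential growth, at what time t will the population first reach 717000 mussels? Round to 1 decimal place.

Set N₀·e^(rt) = 717000: e^(0.748·t) = 717000/19600 = 36.582.
0.748·t = ln(36.582) = 3.5995, so t = 3.5995/0.748 = 4.8122.

4.8 years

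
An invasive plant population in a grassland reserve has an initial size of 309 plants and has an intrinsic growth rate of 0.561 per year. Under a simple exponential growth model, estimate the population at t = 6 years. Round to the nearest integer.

N(t) = N₀·e^(rt) = 309 × e^(0.561×6) = 309 × e^3.366.
e^3.366 ≈ 28.962, so N ≈ 309 × 28.962 = 8949.4.

8949 plants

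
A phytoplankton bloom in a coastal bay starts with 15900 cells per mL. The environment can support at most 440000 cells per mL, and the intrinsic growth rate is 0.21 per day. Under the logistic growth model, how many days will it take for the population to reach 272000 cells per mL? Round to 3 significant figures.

17.9 days

A = (K − N₀)/N₀ = (440000 − 15900)/15900 = 26.673.
Solve 440000/(1 + 26.673·e^(−0.21t)) = 272000: 1 + 26.673·e^(−0.21t) = 1.6176, so e^(−0.21t) = 0.0231563.
−0.21·t = ln(0.0231563) = -3.7655, so t = 3.7655/0.21 = 17.931.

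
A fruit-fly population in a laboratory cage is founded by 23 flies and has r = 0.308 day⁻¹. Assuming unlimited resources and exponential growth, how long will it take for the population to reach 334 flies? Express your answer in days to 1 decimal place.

8.7 days

Set N₀·e^(rt) = 334: e^(0.308·t) = 334/23 = 14.522.
0.308·t = ln(14.522) = 2.6756, so t = 2.6756/0.308 = 8.6872.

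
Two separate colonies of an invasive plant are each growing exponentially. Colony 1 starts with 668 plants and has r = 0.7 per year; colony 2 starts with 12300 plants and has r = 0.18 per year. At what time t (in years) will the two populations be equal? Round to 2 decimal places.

Set 668·e^(0.7t) = 12300·e^(0.18t).
e^((0.7 − 0.18)t) = 12300/668 → e^(0.52·t) = 18.413.
0.52·t = ln(18.413) = 2.9131, so t = 2.9131/0.52 = 5.6021.

5.60 years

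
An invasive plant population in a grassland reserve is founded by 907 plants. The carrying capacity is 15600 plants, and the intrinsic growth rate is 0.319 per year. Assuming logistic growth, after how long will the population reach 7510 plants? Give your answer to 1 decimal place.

A = (K − N₀)/N₀ = (15600 − 907)/907 = 16.2.
Solve 15600/(1 + 16.2·e^(−0.319t)) = 7510: 1 + 16.2·e^(−0.319t) = 2.0772, so e^(−0.319t) = 0.0664975.
−0.319·t = ln(0.0664975) = -2.7106, so t = 2.7106/0.319 = 8.4971.

8.5 years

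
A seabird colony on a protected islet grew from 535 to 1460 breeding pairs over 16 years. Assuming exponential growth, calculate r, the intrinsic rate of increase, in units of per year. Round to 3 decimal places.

0.063 per year

From N(t) = N₀·e^(rt): e^(r·16) = 1460/535 = 2.729.
r·16 = ln(2.729) = 1.0039, so r = 1.0039/16 = 0.062745.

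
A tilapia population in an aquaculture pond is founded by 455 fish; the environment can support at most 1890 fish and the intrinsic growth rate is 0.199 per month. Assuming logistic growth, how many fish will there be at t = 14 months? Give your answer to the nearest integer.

A = (K − N₀)/N₀ = (1890 − 455)/455 = 3.1538.
N(t) = K/(1 + A·e^(−rt)) = 1890/(1 + 3.1538×e^(−0.199×14)).
e^(−2.786) = 0.061667; denominator = 1 + 3.1538×0.061667 = 1.1945.
N = 1890/1.1945 = 1582.27.

1582 fish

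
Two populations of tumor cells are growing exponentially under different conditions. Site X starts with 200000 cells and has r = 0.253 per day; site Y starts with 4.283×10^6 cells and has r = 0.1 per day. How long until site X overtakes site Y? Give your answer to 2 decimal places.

20.03 days

Set 200000·e^(0.253t) = 4.283×10^6·e^(0.1t).
e^((0.253 − 0.1)t) = 4.283×10^6/200000 → e^(0.153·t) = 21.415.
0.153·t = ln(21.415) = 3.0641, so t = 3.0641/0.153 = 20.027.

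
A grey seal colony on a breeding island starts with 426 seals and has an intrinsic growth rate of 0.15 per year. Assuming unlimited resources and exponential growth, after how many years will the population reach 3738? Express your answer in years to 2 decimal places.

14.48 years

Set N₀·e^(rt) = 3738: e^(0.15·t) = 3738/426 = 8.7746.
0.15·t = ln(8.7746) = 2.1719, so t = 2.1719/0.15 = 14.479.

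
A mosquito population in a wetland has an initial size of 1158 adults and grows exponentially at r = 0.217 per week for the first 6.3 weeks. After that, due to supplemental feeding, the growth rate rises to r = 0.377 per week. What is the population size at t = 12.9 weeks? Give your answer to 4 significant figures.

54710 adults

Phase 1: N(6.3) = 1158·e^(0.217×6.3) = 1158·e^1.367 = 4543.94.
Phase 2 runs for 12.9 − 6.3 = 6.6 weeks at r = 0.377.
N(12.9) = 4543.94·e^(0.377×6.6) = 4543.94·e^2.488 = 54707.1.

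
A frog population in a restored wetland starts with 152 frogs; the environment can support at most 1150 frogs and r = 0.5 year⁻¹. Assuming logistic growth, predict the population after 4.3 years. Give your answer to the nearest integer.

652 frogs

A = (K − N₀)/N₀ = (1150 − 152)/152 = 6.5658.
N(t) = K/(1 + A·e^(−rt)) = 1150/(1 + 6.5658×e^(−0.5×4.3)).
e^(−2.15) = 0.11648; denominator = 1 + 6.5658×0.11648 = 1.7648.
N = 1150/1.7648 = 651.628.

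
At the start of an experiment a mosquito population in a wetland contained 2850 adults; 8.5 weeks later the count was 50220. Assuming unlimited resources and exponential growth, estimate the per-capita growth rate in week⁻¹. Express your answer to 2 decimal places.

0.34 per week

From N(t) = N₀·e^(rt): e^(r·8.5) = 50220/2850 = 17.621.
r·8.5 = ln(17.621) = 2.8691, so r = 2.8691/8.5 = 0.33754.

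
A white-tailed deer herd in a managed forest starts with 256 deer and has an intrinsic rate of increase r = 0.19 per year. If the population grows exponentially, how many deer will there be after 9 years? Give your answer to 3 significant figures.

1420 deer

N(t) = N₀·e^(rt) = 256 × e^(0.19×9) = 256 × e^1.71.
e^1.71 ≈ 5.529, so N ≈ 256 × 5.529 = 1415.41.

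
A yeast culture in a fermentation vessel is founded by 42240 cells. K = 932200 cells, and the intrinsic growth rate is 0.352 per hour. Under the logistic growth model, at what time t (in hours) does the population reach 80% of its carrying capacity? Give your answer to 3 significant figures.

A = (K − N₀)/N₀ = (932200 − 42240)/42240 = 21.069.
Solve 932200/(1 + 21.069·e^(−0.352t)) = 745760: 1 + 21.069·e^(−0.352t) = 1.25, so e^(−0.352t) = 0.0118657.
−0.352·t = ln(0.0118657) = -4.4341, so t = 4.4341/0.352 = 12.597.

12.6 hours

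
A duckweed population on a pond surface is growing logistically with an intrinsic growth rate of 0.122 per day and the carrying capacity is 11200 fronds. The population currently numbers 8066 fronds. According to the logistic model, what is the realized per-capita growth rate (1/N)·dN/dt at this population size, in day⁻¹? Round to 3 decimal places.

0.034 per day

(1/N)·dN/dt = r(1 − N/K) = 0.122 × (1 − 8066/11200).
= 0.122 × 0.27982 = 0.034138.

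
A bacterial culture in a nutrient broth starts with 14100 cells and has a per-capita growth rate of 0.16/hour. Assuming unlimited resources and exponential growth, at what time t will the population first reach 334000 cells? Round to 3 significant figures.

19.8 hours

Set N₀·e^(rt) = 334000: e^(0.16·t) = 334000/14100 = 23.688.
0.16·t = ln(23.688) = 3.165, so t = 3.165/0.16 = 19.781.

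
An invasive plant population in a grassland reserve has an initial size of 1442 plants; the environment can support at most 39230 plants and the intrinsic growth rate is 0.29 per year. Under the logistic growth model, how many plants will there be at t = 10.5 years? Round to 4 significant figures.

A = (K − N₀)/N₀ = (39230 − 1442)/1442 = 26.205.
N(t) = K/(1 + A·e^(−rt)) = 39230/(1 + 26.205×e^(−0.29×10.5)).
e^(−3.045) = 0.047596; denominator = 1 + 26.205×0.047596 = 2.2473.
N = 39230/2.2473 = 17456.7.

17460 plants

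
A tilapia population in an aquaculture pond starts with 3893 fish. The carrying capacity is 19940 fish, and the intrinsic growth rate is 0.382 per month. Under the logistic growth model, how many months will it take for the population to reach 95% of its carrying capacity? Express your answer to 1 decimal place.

11.4 months

A = (K − N₀)/N₀ = (19940 − 3893)/3893 = 4.122.
Solve 19940/(1 + 4.122·e^(−0.382t)) = 18943: 1 + 4.122·e^(−0.382t) = 1.0526, so e^(−0.382t) = 0.0127684.
−0.382·t = ln(0.0127684) = -4.3608, so t = 4.3608/0.382 = 11.416.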